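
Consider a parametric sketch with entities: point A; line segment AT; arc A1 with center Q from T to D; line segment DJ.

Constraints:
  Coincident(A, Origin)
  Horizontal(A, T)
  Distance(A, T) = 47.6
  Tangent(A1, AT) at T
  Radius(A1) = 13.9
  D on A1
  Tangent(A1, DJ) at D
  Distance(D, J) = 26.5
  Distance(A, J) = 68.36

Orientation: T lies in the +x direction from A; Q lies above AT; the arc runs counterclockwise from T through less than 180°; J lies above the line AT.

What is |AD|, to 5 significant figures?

63.485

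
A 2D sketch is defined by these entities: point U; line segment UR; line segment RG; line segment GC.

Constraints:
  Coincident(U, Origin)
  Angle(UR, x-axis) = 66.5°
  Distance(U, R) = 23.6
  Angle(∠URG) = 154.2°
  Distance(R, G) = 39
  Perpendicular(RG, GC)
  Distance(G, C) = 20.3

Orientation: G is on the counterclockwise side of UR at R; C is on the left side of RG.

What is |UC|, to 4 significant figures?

61.08

∠URG = 154.2°, so RG runs at 66.5° + (180° − 154.2°) = 92.30° from the x-axis; with |RG| = 39.0, G = R + 39.0·(cos 92.30°, sin 92.30°) = (7.845, 60.61). RG is perpendicular to GC; with |GC| = 20.3 on the left of RG, C = G + 20.3·(-0.9992, -0.04013) = (-12.44, 59.80). Then |UC| = |C − U| = 61.08.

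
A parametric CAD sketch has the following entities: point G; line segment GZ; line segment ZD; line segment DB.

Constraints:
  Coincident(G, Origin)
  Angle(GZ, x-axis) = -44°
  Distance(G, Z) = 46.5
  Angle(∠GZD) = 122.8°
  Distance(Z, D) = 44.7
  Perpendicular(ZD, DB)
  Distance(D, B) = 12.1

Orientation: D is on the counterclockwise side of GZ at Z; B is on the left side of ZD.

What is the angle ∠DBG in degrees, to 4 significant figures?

111.1°

G is at the origin; GZ runs at -44.0° with length 46.5, so Z = 46.5·(cos -44.0°, sin -44.0°) = (33.45, -32.30). ∠GZD = 122.8°, so ZD runs at -44.0° + (180° − 122.8°) = 13.20° from the x-axis; with |ZD| = 44.7, D = Z + 44.7·(cos 13.20°, sin 13.20°) = (76.97, -22.09). ZD ⟂ DB; with |DB| = 12.1 on the left of ZD, B = D + 12.1·(-0.2284, 0.9736) = (74.21, -10.31). Then cos ∠DBG = BD·BG / (|BD||BG|), giving 111.1°.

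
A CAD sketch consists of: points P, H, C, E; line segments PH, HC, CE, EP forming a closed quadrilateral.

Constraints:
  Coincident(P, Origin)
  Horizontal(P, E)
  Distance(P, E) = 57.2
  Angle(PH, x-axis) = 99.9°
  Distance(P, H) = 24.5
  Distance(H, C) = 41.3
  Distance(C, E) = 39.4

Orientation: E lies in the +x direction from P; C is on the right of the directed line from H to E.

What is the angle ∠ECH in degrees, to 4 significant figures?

109.7°

P is at the origin; PE is horizontal with |PE| = 57.2 and E in +x, so E = (57.2, 0). PH runs at 99.9° with |PH| = 24.5, so H = (-4.212, 24.14). C is determined by |HC| = 41.3 and |CE| = 39.4 together: it lies at the intersection of circle(H, 41.3) and circle(E, 39.4). With |HE| = 65.98, the foot of the radical line on HE is 34.15 from H and the perpendicular offset is √(41.3² − 34.15²) = 23.22. Taking the right-of-HE solution: C = (19.08, -9.969).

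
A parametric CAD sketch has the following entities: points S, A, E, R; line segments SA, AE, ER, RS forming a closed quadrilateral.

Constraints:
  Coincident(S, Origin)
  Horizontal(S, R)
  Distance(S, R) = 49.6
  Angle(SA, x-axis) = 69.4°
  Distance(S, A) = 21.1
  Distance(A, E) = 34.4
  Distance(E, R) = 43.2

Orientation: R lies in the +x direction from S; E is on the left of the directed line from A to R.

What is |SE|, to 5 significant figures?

53.460

S is at the origin; SR is horizontal with |SR| = 49.6 and R in +x, so R = (49.6, 0). SA runs at 69.4° with |SA| = 21.1, so A = (7.4239, 19.751). E is determined by |AE| = 34.4 and |ER| = 43.2 together: it lies at the intersection of circle(A, 34.4) and circle(R, 43.2). With |AR| = 46.572, the foot of the radical line on AR is 15.954 from A and the perpendicular offset is √(34.4² − 15.954²) = 30.477. Taking the left-of-AR solution: E = (34.797, 40.585).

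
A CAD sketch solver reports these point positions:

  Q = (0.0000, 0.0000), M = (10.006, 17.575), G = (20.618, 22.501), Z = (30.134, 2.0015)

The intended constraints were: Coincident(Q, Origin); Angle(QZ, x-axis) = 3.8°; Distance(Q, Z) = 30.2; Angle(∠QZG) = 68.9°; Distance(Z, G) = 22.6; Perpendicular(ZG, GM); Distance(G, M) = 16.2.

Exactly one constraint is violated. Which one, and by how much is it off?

Distance(G, M) = 16.2 — off by 4.50.

Q = (0.00, 0.00) ✓; QZ at 3.800° ✓; |QZ| = 30.20 ✓; ∠QZG = 68.90° ✓; |ZG| = 22.60 ✓; ∠(ZG, GM) = 90.00° ✓; |GM| = 11.70 ✗.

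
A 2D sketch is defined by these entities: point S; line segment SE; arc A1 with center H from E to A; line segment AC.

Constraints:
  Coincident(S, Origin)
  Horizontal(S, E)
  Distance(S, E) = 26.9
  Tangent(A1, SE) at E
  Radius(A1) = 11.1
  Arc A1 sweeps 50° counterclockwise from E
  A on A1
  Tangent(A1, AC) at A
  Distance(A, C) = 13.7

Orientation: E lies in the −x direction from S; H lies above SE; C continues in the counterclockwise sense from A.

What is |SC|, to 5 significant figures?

17.351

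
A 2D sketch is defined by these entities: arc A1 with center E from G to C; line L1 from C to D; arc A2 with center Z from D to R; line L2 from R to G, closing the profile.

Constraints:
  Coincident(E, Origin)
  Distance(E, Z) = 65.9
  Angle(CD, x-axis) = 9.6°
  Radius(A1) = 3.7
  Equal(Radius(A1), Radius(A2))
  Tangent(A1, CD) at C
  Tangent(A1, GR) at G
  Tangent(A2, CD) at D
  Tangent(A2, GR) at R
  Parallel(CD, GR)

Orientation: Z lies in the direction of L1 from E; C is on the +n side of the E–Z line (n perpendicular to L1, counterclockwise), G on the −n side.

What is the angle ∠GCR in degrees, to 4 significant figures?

83.59°

The slot axis is L1's direction at 9.6°, so u = (cos 9.6°, sin 9.6°) = (0.9860, 0.1668) and n = (−sin 9.6°, cos 9.6°) = (-0.1668, 0.9860). E is at the origin and Z lies 65.9 along u from E, so Z = 65.9·u = (64.98, 10.99). Tangency of A1 to both parallel lines with radius 3.7 puts C and G at E ± 3.7·n: C = (-0.6170, 3.648), G = (0.6170, -3.648). Equal radii place D and R the same way about Z: D = Z + 3.7·n = (64.36, 14.64), R = Z − 3.7·n = (65.59, 7.342). Then cos ∠GCR = CG·CR / (|CG||CR|), giving 83.59°.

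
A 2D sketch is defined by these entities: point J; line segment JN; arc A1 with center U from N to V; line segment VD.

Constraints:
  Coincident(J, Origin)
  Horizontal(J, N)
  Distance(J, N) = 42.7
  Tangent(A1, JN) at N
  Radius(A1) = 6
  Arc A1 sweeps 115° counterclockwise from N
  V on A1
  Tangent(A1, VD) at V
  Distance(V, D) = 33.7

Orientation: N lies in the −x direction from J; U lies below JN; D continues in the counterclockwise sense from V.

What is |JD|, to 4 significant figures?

51.73

On A1, N sits at bearing 90° from U; a 115° counterclockwise sweep puts V at bearing 205°, so V = U + 6.0·(cos 205°, sin 205°) = (-48.14, -8.536). Since A1 is tangent to VD there, UV ⟂ VD, so VD runs along (−sin 205°, cos 205°); with |VD| = 33.7, D = (-33.90, -39.08). Then |JD| = |D − J| = 51.73.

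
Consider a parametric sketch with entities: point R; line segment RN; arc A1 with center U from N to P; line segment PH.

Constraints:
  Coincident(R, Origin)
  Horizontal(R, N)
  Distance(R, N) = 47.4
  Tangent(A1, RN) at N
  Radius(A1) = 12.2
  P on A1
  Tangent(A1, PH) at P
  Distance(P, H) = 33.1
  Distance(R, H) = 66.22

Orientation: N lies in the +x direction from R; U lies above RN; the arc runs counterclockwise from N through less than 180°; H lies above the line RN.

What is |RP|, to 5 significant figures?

61.055

R is at the origin; RN is horizontal with |RN| = 47.4 and N on the +x side, so N = (47.400, 0.0000). A1 meets RN tangentially, so UN is at right angles to RN, so U = N + (0, 12.2) = (47.400, 12.200). Since UP ⟂ PH (tangency), |UH| = √(12.2² + 33.1²) = 35.277 regardless of where P sits on A1. So H lies on both circle(R, 66.22) and circle(U, 35.277); the above-RN intersection is H = (46.185, 47.456). P is the foot of the tangent from H: P = (58.695, 16.811).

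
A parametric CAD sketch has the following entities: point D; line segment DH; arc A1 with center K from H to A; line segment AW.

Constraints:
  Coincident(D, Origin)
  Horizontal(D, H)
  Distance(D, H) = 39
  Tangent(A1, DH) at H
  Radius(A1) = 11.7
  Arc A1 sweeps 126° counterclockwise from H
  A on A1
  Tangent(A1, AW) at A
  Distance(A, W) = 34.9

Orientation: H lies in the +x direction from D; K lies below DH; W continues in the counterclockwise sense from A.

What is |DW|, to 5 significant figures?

68.529

On A1, H sits at bearing 90° from K; a 126° counterclockwise sweep puts A at bearing 216°, so A = K + 11.7·(cos 216°, sin 216°) = (29.535, -18.577). Tangency of A1 to AW means the radius KA is perpendicular to AW, so AW runs along (−sin 216°, cos 216°); with |AW| = 34.9, W = (50.048, -46.812). Then |DW| = |W − D| = 68.529.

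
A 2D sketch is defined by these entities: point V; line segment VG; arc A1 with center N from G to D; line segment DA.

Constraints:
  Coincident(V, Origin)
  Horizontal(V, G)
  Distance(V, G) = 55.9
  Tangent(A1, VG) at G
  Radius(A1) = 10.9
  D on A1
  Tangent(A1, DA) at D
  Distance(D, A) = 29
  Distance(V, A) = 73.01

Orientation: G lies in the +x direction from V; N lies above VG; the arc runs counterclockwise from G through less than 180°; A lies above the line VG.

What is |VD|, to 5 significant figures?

67.847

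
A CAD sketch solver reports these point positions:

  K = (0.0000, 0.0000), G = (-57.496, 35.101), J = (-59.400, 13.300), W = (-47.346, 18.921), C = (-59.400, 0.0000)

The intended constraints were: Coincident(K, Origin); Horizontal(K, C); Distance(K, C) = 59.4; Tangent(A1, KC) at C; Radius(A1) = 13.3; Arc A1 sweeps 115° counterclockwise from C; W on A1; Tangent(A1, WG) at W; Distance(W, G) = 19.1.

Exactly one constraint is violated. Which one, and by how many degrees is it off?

Tangent(A1, WG) at W — off by 7.10°.

K = (0.00, 0.00) ✓; K.y = 0.00, C.y = 0.00 ✓; |KC| = 59.40 ✓; ∠(JC, CK) = 90.00° ✓; |JC| = 13.30 ✓; bearing(J→W) − bearing(J→C) = 115.0° ✓; |JW| = 13.30 ✓; ∠(JW, WG) = 82.90° ✗; |WG| = 19.10 ✓.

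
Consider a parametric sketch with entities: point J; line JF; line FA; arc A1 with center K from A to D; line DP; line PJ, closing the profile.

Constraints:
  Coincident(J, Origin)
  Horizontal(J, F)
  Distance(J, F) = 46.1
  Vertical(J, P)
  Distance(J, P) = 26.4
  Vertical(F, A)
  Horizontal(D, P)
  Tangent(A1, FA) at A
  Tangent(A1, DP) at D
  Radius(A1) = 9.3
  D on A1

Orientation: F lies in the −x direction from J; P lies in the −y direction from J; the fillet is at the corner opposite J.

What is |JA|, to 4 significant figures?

49.17

The virtual corner opposite J is at (-46.10, -26.40). Since A1 is tangent to FA there, KA ⟂ FA and A1 meets DP tangentially, so KD is at right angles to DP, with radius 9.3, so the center K sits 9.3 in from both sides at K = (-36.80, -17.10). That places the tangent points at A = (-46.10, -17.10) on FA and D = (-36.80, -26.40) on DP. Then |JA| = |A − J| = 49.17.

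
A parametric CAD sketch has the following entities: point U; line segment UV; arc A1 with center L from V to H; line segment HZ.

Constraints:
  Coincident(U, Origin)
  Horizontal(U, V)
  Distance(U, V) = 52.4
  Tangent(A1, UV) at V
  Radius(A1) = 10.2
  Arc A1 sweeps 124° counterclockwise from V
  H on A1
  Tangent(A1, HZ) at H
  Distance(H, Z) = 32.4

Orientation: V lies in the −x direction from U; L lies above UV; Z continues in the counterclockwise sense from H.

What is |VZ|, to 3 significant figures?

43.8

U is at the origin; UV is horizontal with |UV| = 52.4 and V on the −x side, so V = (-52.4, 0.00). The tangent condition forces LV to be normal to UV, so L = V + (0, 10.2) = (-52.4, 10.2). On A1, V sits at bearing -90° from L; a 124° counterclockwise sweep puts H at bearing 34°, so H = L + 10.2·(cos 34°, sin 34°) = (-43.9, 15.9). The tangent condition forces LH to be normal to HZ, so HZ runs along (−sin 34°, cos 34°); with |HZ| = 32.4, Z = (-62.1, 42.8). Then |VZ| = |Z − V| = 43.8.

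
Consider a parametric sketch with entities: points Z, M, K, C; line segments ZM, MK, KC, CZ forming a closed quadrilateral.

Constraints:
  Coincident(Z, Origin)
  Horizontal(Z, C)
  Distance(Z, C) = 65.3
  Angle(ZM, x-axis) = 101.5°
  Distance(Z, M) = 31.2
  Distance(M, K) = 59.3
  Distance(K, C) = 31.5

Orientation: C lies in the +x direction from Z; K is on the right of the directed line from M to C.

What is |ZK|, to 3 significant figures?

37.6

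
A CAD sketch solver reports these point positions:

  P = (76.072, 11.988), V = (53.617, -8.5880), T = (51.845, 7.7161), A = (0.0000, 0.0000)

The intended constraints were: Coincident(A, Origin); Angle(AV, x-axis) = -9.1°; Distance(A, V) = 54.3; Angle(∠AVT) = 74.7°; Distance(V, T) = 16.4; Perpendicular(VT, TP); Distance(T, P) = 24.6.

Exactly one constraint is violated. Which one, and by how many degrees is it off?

Perpendicular(VT, TP) — off by 3.80°.

A = (0.00, 0.00) ✓; AV at -9.100° ✓; |AV| = 54.30 ✓; ∠AVT = 74.70° ✓; |VT| = 16.40 ✓; ∠(VT, TP) = 86.20° ✗; |TP| = 24.60 ✓.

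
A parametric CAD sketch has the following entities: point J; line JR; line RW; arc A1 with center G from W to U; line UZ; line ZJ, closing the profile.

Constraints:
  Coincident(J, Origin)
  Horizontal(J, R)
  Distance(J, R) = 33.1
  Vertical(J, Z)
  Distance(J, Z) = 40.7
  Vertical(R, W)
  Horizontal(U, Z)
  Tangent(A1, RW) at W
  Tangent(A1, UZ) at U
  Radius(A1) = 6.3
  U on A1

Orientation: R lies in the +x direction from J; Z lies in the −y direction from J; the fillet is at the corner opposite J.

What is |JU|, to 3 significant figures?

48.7

J is at the origin; JR is horizontal with |JR| = 33.1 and R on the +x side, so R = (33.1, 0.00). JZ is vertical with |JZ| = 40.7 and Z on the −y side, so Z = (0.00, -40.7). The virtual corner opposite J is at (33.1, -40.7). Tangency of A1 to RW means the radius GW is perpendicular to RW and A1 meets UZ tangentially, so GU is at right angles to UZ, with radius 6.3, so the center G sits 6.3 in from both sides at G = (26.8, -34.4). That places the tangent points at W = (33.1, -34.4) on RW and U = (26.8, -40.7) on UZ. Then |JU| = |U − J| = 48.7.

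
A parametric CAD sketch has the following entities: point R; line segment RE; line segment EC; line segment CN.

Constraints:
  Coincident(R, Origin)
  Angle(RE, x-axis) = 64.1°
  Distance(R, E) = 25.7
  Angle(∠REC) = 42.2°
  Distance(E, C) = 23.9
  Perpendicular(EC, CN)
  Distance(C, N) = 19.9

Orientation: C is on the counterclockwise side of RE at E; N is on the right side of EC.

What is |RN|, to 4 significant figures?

37.48

∠REC = 42.2°, so EC runs at 64.1° + (180° − 42.2°) = 201.9° from the x-axis; with |EC| = 23.9, C = E + 23.9·(cos 201.9°, sin 201.9°) = (-10.95, 14.20). The perpendicularity gives CN at right angles to EC; with |CN| = 19.9 on the right of EC, N = C + 19.9·(-0.3730, 0.9278) = (-18.37, 32.67). Then |RN| = |N − R| = 37.48.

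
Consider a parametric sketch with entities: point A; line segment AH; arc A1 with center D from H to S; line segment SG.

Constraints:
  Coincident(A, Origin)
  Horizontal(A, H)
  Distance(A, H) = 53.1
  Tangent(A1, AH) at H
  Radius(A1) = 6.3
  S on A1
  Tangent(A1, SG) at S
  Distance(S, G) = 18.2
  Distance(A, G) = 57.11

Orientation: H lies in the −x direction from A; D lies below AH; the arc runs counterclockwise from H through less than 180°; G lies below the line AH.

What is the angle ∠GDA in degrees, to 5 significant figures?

90.871°

Checks: |DS| = 6.300 ✓; ∠(DS, SG) = 90.00° ✓; |SG| = 18.20 ✓; |AG| = 57.11 ✓.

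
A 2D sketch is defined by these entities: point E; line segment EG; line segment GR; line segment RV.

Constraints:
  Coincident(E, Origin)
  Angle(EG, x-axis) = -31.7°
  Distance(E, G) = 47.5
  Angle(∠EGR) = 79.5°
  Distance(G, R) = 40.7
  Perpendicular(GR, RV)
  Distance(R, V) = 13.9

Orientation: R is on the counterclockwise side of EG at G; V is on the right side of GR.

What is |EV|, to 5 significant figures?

68.555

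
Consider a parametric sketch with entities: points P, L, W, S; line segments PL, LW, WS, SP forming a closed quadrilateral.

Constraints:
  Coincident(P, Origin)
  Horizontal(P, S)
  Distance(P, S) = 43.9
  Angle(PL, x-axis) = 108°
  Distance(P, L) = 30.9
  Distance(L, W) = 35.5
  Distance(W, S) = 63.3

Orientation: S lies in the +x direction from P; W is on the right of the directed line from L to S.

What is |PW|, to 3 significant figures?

19.8

P is at the origin; PS is horizontal with |PS| = 43.9 and S in +x, so S = (43.9, 0). PL runs at 108.0° with |PL| = 30.9, so L = (-9.55, 29.4). W is determined by |LW| = 35.5 and |WS| = 63.3 together: it lies at the intersection of circle(L, 35.5) and circle(S, 63.3). With |LS| = 61.0, the foot of the radical line on LS is 7.98 from L and the perpendicular offset is √(35.5² − 7.98²) = 34.6. Taking the right-of-LS solution: W = (-19.2, -4.77).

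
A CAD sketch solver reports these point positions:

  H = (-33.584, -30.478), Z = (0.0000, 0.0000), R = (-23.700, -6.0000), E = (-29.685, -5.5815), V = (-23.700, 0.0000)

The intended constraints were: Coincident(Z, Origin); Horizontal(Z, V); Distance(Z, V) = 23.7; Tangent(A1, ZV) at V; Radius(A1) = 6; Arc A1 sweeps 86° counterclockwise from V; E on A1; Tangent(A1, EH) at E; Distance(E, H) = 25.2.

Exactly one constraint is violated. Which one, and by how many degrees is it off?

Tangent(A1, EH) at E — off by 4.90°.

Z = (0.00, 0.00) ✓; Z.y = 0.00, V.y = 0.00 ✓; |ZV| = 23.70 ✓; ∠(RV, VZ) = 90.00° ✓; |RV| = 6.000 ✓; bearing(R→E) − bearing(R→V) = 86.00° ✓; |RE| = 6.000 ✓; ∠(RE, EH) = 94.90° ✗; |EH| = 25.20 ✓.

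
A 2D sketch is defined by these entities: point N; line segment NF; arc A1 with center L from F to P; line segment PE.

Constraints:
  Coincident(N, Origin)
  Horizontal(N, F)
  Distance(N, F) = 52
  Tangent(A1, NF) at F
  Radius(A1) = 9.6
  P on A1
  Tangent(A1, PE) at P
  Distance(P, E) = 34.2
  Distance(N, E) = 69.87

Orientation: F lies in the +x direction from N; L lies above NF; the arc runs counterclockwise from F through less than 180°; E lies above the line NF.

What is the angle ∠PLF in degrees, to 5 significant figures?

103.47°

Checks: |LP| = 9.600 ✓; ∠(LP, PE) = 90.00° ✓; |PE| = 34.20 ✓; |NE| = 69.87 ✓.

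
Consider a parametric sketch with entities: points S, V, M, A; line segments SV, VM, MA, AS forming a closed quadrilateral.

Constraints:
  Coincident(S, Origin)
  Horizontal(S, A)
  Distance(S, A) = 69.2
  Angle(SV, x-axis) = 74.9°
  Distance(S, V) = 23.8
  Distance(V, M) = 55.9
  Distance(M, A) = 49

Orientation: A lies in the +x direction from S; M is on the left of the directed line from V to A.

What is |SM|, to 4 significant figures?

73.72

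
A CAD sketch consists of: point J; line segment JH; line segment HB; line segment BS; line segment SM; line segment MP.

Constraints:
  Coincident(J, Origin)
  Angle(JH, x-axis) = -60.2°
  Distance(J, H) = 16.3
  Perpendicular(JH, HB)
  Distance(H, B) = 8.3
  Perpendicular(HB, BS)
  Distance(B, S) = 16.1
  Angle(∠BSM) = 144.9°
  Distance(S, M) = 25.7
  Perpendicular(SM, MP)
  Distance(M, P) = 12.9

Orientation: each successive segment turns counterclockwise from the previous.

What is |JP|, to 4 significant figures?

21.68

J is at the origin; JH runs at -60.2° with length 16.3, so H = (8.101, -14.14). JH ⟂ HB, so HB runs at 29.80°; with |HB| = 8.3, B = (15.30, -10.02). HB ⟂ BS, so BS runs at 119.8°; with |BS| = 16.1, S = (7.302, 3.951). ∠BSM = 144.9° gives SM at 154.9° from the x-axis; with |SM| = 25.7, M = (-15.97, 14.85). The perpendicularity gives MP at right angles to SM, so MP runs at -115.1°; with |MP| = 12.9, P = (-21.44, 3.171). Then |JP| = |P − J| = 21.68.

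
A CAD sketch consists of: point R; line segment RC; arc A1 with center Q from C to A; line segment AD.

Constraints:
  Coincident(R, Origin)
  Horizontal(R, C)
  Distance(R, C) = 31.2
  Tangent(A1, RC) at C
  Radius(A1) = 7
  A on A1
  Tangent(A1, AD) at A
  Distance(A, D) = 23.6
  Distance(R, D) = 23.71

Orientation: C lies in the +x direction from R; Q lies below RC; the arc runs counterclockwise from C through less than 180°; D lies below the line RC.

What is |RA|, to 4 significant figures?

25.87

Checks: |RC| = 31.20 ✓; ∠(QC, CR) = 90.00° ✓; |QC| = 7.000 ✓; |QA| = 7.000 ✓; ∠(QA, AD) = 90.00° ✓; |AD| = 23.60 ✓; |RD| = 23.71 ✓.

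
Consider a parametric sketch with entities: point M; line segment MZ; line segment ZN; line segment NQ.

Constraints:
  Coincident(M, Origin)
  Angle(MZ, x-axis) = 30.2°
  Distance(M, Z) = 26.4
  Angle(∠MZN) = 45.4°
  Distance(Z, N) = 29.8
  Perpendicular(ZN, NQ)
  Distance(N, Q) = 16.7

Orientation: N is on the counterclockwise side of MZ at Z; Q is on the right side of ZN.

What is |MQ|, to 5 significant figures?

37.242

∠MZN = 45.4°, so ZN runs at 30.2° + (180° − 45.4°) = 164.80° from the x-axis; with |ZN| = 29.8, N = Z + 29.8·(cos 164.80°, sin 164.80°) = (-5.9406, 21.093). ZN ⟂ NQ; with |NQ| = 16.7 on the right of ZN, Q = N + 16.7·(0.26219, 0.96502) = (-1.5621, 37.209). Then |MQ| = |Q − M| = 37.242.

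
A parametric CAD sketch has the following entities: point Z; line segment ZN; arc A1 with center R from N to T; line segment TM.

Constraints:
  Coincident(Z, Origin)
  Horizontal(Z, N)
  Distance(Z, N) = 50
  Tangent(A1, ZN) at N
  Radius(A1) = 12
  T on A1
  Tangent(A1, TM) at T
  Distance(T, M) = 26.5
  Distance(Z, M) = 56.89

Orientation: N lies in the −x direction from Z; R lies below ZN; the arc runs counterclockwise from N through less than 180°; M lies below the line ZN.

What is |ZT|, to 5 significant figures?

62.169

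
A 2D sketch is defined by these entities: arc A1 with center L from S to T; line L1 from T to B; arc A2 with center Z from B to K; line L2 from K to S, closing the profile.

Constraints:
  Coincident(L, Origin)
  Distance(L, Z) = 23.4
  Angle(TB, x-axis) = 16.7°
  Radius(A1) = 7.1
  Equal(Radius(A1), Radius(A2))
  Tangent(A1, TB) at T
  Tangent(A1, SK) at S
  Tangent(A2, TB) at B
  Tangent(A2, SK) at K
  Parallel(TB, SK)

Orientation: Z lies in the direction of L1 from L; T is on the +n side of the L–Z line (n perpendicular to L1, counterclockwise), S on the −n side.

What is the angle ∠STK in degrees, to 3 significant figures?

58.7°

Tangency of A1 to both parallel lines with radius 7.1 puts T and S at L ± 7.1·n: T = (-2.04, 6.80), S = (2.04, -6.80). Equal radii place B and K the same way about Z: B = Z + 7.1·n = (20.4, 13.5), K = Z − 7.1·n = (24.5, -0.0763). Then cos ∠STK = TS·TK / (|TS||TK|), giving 58.7°.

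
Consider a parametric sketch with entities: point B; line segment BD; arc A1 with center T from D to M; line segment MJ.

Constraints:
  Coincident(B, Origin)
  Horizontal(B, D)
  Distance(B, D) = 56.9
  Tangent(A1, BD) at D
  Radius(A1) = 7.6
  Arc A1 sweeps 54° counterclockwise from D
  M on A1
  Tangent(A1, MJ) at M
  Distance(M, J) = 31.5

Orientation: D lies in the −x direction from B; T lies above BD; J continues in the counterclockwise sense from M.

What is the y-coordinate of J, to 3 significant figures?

28.6

On A1, D sits at bearing -90° from T; a 54° counterclockwise sweep puts M at bearing -36°, so M = T + 7.6·(cos -36°, sin -36°) = (-50.8, 3.13). Since A1 is tangent to MJ there, TM ⟂ MJ, so MJ runs along (−sin -36°, cos -36°); with |MJ| = 31.5, J = (-32.2, 28.6). So J.y = 28.6.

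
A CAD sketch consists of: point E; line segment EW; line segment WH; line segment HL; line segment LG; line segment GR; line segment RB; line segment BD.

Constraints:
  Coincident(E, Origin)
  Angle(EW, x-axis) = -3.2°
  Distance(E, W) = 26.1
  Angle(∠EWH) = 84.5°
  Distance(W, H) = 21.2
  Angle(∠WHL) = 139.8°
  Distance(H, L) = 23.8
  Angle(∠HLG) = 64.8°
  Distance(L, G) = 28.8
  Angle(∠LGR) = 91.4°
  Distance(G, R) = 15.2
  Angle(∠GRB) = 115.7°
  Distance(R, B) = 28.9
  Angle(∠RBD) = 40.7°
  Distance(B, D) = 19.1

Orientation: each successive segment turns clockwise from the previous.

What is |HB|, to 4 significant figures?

9.557

E is at the origin; EW runs at -3.2° with length 26.1, so W = (26.06, -1.457). ∠EWH = 84.5° gives WH at -98.70° from the x-axis; with |WH| = 21.2, H = (22.85, -22.41). ∠WHL = 139.8° gives HL at -138.9° from the x-axis; with |HL| = 23.8, L = (4.918, -38.06). ∠HLG = 64.8° gives LG at 105.9° from the x-axis; with |LG| = 28.8, G = (-2.972, -10.36). ∠LGR = 91.4° gives GR at 17.30° from the x-axis; with |GR| = 15.2, R = (11.54, -5.840). ∠GRB = 115.7° gives RB at -47.00° from the x-axis; with |RB| = 28.9, B = (31.25, -26.98). Then |HB| = |B − H| = 9.557.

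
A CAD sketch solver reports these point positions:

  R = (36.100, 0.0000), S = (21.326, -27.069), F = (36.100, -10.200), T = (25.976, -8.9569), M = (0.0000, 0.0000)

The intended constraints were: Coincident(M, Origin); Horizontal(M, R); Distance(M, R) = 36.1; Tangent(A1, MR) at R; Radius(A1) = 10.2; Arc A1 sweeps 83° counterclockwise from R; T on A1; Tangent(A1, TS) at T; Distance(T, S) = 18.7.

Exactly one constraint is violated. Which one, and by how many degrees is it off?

Tangent(A1, TS) at T — off by 7.40°.

M = (0.00, 0.00) ✓; M.y = 0.00, R.y = 0.00 ✓; |MR| = 36.10 ✓; ∠(FR, RM) = 90.00° ✓; |FR| = 10.20 ✓; bearing(F→T) − bearing(F→R) = 83.00° ✓; |FT| = 10.20 ✓; ∠(FT, TS) = 97.40° ✗; |TS| = 18.70 ✓.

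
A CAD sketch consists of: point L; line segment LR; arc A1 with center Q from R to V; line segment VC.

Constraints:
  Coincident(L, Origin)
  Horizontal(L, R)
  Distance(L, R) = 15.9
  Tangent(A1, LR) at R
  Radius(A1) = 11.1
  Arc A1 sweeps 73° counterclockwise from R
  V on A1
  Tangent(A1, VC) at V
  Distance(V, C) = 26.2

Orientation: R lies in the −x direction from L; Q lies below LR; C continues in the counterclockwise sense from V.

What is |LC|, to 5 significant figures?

47.445

On A1, R sits at bearing 90° from Q; a 73° counterclockwise sweep puts V at bearing 163°, so V = Q + 11.1·(cos 163°, sin 163°) = (-26.515, -7.8547). Tangency of A1 to VC means the radius QV is perpendicular to VC, so VC runs along (−sin 163°, cos 163°); with |VC| = 26.2, C = (-34.175, -32.910). Then |LC| = |C − L| = 47.445.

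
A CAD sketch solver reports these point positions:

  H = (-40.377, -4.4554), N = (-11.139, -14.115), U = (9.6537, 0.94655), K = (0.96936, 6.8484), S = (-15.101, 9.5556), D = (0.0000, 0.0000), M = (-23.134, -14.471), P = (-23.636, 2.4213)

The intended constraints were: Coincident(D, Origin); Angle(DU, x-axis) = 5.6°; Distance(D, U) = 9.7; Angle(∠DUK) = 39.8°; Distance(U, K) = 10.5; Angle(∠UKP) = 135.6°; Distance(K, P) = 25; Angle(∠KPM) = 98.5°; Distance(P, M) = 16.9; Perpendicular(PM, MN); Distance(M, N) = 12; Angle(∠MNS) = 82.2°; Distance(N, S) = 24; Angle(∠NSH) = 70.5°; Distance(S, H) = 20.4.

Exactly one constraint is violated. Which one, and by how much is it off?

Distance(S, H) = 20.4 — off by 8.50.

D = (0.00, 0.00) ✓; DU at 5.600° ✓; |DU| = 9.700 ✓; ∠DUK = 39.80° ✓; |UK| = 10.50 ✓; ∠UKP = 135.6° ✓; |KP| = 25.00 ✓; ∠KPM = 98.50° ✓; |PM| = 16.90 ✓; ∠(PM, MN) = 90.00° ✓; |MN| = 12.00 ✓; ∠MNS = 82.20° ✓; |NS| = 24.00 ✓; ∠NSH = 70.50° ✓; |SH| = 28.90 ✗.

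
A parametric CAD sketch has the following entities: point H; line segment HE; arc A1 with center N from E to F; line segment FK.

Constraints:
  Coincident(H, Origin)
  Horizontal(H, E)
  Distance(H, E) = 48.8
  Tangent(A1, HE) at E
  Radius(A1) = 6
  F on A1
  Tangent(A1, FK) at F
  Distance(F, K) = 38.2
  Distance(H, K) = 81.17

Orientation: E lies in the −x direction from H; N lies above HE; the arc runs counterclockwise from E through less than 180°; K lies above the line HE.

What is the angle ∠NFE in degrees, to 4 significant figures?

21.68°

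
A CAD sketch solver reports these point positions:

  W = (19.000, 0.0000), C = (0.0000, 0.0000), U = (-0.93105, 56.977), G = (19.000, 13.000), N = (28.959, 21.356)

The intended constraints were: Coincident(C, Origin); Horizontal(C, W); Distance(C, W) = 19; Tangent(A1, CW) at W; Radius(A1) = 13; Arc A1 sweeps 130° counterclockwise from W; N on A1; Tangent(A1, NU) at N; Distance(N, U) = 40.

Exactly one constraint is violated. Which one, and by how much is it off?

Distance(N, U) = 40 — off by 6.50.

C = (0.00, 0.00) ✓; C.y = 0.00, W.y = 0.00 ✓; |CW| = 19.00 ✓; ∠(GW, WC) = 90.00° ✓; |GW| = 13.00 ✓; bearing(G→N) − bearing(G→W) = 130.0° ✓; |GN| = 13.00 ✓; ∠(GN, NU) = 90.00° ✓; |NU| = 46.50 ✗.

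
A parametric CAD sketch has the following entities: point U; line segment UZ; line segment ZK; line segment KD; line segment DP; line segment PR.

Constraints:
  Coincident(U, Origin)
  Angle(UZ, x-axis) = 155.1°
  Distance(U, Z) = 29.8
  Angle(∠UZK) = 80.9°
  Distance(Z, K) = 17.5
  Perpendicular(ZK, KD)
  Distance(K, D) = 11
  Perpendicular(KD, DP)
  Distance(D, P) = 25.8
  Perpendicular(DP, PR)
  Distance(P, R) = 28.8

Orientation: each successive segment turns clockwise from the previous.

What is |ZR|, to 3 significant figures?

19.6

U is at the origin; UZ runs at 155.1° with length 29.8, so Z = (-27.0, 12.5). ∠UZK = 80.9° gives ZK at 56.0° from the x-axis; with |ZK| = 17.5, K = (-17.2, 27.1). The perpendicularity gives KD at right angles to ZK, so KD runs at -34.0°; with |KD| = 11.0, D = (-8.12, 20.9). KD ⟂ DP, so DP runs at -124°; with |DP| = 25.8, P = (-22.6, -0.485). DP ⟂ PR, so PR runs at 146°; with |PR| = 28.8, R = (-46.4, 15.6). Then |ZR| = |R − Z| = 19.6.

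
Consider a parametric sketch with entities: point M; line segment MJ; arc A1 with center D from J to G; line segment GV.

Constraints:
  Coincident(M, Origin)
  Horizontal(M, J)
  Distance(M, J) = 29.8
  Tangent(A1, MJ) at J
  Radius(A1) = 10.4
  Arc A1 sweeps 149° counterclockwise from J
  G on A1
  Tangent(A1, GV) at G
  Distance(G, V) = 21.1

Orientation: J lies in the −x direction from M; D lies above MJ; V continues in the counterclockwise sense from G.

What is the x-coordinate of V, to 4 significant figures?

-42.53

On A1, J sits at bearing -90° from D; a 149° counterclockwise sweep puts G at bearing 59°, so G = D + 10.4·(cos 59°, sin 59°) = (-24.44, 19.31). A1 meets GV tangentially, so DG is at right angles to GV, so GV runs along (−sin 59°, cos 59°); with |GV| = 21.1, V = (-42.53, 30.18). So V.x = -42.53.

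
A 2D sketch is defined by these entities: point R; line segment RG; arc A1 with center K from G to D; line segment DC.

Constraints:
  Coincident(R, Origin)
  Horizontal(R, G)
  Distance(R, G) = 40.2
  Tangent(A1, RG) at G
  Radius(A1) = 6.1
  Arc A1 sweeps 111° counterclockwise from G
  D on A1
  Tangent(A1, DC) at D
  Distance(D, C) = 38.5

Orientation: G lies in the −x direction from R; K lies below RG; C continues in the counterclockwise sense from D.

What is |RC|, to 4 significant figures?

54.65

R is at the origin; R and G share the same y with |RG| = 40.2 and G on the −x side, so G = (-40.20, 0.000). Tangency of A1 to RG means the radius KG is perpendicular to RG, so K = G + (0, -6.1) = (-40.20, -6.100). On A1, G sits at bearing 90° from K; a 111° counterclockwise sweep puts D at bearing 201°, so D = K + 6.1·(cos 201°, sin 201°) = (-45.89, -8.286). The tangent condition forces KD to be normal to DC, so DC runs along (−sin 201°, cos 201°); with |DC| = 38.5, C = (-32.10, -44.23). Then |RC| = |C − R| = 54.65.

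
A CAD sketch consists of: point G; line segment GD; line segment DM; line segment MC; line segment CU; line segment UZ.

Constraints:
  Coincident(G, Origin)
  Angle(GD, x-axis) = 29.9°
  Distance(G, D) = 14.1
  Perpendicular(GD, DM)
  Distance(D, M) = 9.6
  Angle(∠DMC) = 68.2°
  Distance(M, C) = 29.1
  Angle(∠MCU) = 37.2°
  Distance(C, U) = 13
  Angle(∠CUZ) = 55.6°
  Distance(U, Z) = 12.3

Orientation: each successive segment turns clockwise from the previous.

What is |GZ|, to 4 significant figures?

8.238

∠MCU = 37.2° gives CU at 45.30° from the x-axis; with |CU| = 13.0, U = (-2.657, 3.847). ∠CUZ = 55.6° gives UZ at -79.10° from the x-axis; with |UZ| = 12.3, Z = (-0.3310, -8.231). Then |GZ| = |Z − G| = 8.238.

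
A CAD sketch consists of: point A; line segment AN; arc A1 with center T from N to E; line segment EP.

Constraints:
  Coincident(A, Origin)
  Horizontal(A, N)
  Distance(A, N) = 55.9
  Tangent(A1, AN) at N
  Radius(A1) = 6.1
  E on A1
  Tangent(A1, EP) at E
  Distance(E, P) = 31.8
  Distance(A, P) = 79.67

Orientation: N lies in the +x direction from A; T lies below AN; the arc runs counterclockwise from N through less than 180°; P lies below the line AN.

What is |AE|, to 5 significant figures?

52.245

Checks: |TE| = 6.100 ✓; ∠(TE, EP) = 90.00° ✓; |EP| = 31.80 ✓; |AP| = 79.67 ✓.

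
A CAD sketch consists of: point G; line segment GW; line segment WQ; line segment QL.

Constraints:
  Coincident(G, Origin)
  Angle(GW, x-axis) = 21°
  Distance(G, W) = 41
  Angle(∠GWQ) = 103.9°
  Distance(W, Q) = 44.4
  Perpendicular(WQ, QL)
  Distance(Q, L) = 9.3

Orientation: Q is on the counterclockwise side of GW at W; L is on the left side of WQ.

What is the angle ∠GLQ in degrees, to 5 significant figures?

119.35°

G is at the origin; GW runs at 21.0° with length 41.0, so W = 41.0·(cos 21.0°, sin 21.0°) = (38.277, 14.693). ∠GWQ = 103.9°, so WQ runs at 21.0° + (180° − 103.9°) = 97.100° from the x-axis; with |WQ| = 44.4, Q = W + 44.4·(cos 97.100°, sin 97.100°) = (32.789, 58.753). The perpendicularity gives QL at right angles to WQ; with |QL| = 9.3 on the left of WQ, L = Q + 9.3·(-0.99233, -0.12360) = (23.560, 57.603). Then cos ∠GLQ = LG·LQ / (|LG||LQ|), giving 119.35°.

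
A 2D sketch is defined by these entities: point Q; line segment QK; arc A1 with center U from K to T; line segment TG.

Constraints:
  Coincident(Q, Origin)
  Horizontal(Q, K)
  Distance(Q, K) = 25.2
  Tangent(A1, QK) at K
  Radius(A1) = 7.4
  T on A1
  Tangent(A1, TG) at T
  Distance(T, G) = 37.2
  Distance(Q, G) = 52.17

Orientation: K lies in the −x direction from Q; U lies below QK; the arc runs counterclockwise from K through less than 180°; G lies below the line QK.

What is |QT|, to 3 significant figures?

33.6

Q is at the origin; QK is horizontal with |QK| = 25.2 and K on the −x side, so K = (-25.2, 0.00). Since A1 is tangent to QK there, UK ⟂ QK, so U = K + (0, -7.4) = (-25.2, -7.40). Since UT ⟂ TG (tangency), |UG| = √(7.4² + 37.2²) = 37.9 regardless of where T sits on A1. So G lies on both circle(Q, 52.17) and circle(U, 37.9); the below-QK intersection is G = (-25.8, -45.3). T is the foot of the tangent from G: T = (-32.5, -8.72).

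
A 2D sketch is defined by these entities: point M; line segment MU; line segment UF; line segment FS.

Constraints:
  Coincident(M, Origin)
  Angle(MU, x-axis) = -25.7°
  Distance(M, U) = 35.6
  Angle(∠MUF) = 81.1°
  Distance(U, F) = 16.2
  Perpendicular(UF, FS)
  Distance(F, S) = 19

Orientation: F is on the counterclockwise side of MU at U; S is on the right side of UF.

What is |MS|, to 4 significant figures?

55.22

M is at the origin; MU runs at -25.7° with length 35.6, so U = 35.6·(cos -25.7°, sin -25.7°) = (32.08, -15.44). ∠MUF = 81.1°, so UF runs at -25.7° + (180° − 81.1°) = 73.20° from the x-axis; with |UF| = 16.2, F = U + 16.2·(cos 73.20°, sin 73.20°) = (36.76, 0.07031). The perpendicularity gives FS at right angles to UF; with |FS| = 19.0 on the right of UF, S = F + 19.0·(0.9573, -0.2890) = (54.95, -5.421). Then |MS| = |S − M| = 55.22.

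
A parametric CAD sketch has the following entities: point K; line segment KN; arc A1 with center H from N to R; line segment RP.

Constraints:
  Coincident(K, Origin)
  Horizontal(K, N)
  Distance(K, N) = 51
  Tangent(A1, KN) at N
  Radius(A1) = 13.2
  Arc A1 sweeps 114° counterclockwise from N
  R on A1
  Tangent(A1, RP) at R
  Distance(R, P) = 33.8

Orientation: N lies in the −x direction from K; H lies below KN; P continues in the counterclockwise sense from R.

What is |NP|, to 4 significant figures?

49.48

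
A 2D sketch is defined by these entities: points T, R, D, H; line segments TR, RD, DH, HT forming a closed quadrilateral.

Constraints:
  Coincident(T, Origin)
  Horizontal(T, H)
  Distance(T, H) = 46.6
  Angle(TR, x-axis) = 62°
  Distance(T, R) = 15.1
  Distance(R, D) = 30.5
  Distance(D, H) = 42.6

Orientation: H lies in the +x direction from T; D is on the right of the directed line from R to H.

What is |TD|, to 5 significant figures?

18.775

T is at the origin; T and H share the same y with |TH| = 46.6 and H in +x, so H = (46.6, 0). TR runs at 62.0° with |TR| = 15.1, so R = (7.0890, 13.333). D is determined by |RD| = 30.5 and |DH| = 42.6 together: it lies at the intersection of circle(R, 30.5) and circle(H, 42.6). With |RH| = 41.700, the foot of the radical line on RH is 10.244 from R and the perpendicular offset is √(30.5² − 10.244²) = 28.728. Taking the right-of-RH solution: D = (7.6104, -17.163).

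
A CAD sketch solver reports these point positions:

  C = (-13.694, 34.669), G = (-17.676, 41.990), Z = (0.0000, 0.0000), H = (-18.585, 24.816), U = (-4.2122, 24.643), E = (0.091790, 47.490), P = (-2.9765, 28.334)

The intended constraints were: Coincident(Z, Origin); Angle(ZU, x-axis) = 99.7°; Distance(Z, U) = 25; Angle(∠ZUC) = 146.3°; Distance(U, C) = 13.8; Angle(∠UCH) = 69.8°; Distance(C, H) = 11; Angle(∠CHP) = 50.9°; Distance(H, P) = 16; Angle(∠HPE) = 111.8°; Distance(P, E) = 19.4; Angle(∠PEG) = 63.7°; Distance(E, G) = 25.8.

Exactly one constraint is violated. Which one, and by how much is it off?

Distance(E, G) = 25.8 — off by 7.20.

Z = (0.00, 0.00) ✓; ZU at 99.70° ✓; |ZU| = 25.00 ✓; ∠ZUC = 146.3° ✓; |UC| = 13.80 ✓; ∠UCH = 69.80° ✓; |CH| = 11.00 ✓; ∠CHP = 50.90° ✓; |HP| = 16.00 ✓; ∠HPE = 111.8° ✓; |PE| = 19.40 ✓; ∠PEG = 63.70° ✓; |EG| = 18.60 ✗.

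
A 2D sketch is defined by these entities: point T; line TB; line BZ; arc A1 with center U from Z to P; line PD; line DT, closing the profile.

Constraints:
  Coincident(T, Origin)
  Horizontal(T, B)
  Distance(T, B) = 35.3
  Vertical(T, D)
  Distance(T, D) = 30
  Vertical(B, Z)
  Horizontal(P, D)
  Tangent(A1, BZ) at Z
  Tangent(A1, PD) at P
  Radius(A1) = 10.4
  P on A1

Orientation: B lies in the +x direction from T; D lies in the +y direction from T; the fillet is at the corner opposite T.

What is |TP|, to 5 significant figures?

38.987

T is at the origin; T and B share the same y with |TB| = 35.3 and B on the +x side, so B = (35.300, 0.0000). T and D share the same x with |TD| = 30.0 and D on the +y side, so D = (0.0000, 30.000). The virtual corner opposite T is at (35.300, 30.000). A1 meets BZ tangentially, so UZ is at right angles to BZ and A1 meets PD tangentially, so UP is at right angles to PD, with radius 10.4, so the center U sits 10.4 in from both sides at U = (24.900, 19.600). That places the tangent points at Z = (35.300, 19.600) on BZ and P = (24.900, 30.000) on PD. Then |TP| = |P − T| = 38.987.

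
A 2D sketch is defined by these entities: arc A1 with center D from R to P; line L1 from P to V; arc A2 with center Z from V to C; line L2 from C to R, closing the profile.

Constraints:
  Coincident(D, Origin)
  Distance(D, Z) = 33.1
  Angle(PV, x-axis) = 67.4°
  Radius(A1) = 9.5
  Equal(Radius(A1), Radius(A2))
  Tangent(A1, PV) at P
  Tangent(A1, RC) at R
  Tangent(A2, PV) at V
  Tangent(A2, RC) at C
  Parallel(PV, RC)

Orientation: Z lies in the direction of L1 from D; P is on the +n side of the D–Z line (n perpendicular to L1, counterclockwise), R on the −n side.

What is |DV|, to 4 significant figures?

34.44

The slot axis is L1's direction at 67.4°, so u = (cos 67.4°, sin 67.4°) = (0.3843, 0.9232) and n = (−sin 67.4°, cos 67.4°) = (-0.9232, 0.3843). D is at the origin and Z lies 33.1 along u from D, so Z = 33.1·u = (12.72, 30.56). Tangency of A1 to both parallel lines with radius 9.5 puts P and R at D ± 9.5·n: P = (-8.770, 3.651), R = (8.770, -3.651). Equal radii place V and C the same way about Z: V = Z + 9.5·n = (3.950, 34.21), C = Z − 9.5·n = (21.49, 26.91). Then |DV| = |V − D| = 34.44.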